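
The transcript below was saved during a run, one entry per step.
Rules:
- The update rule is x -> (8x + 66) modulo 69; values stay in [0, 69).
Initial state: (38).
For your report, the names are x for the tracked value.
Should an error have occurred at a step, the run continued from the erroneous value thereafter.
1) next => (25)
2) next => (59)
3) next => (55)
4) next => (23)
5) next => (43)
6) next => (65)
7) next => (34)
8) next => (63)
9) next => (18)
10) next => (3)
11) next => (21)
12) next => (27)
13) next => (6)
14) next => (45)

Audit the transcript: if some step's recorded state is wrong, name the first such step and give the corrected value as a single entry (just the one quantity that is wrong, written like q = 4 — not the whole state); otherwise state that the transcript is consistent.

step 8, x = 62

Recomputing the run from the initial state:
step 1: x = 25
step 2: x = 59
step 3: x = 55
step 4: x = 23
step 5: x = 43
step 6: x = 65
step 7: x = 34
step 8: x = 62
step 9: x = 10
step 10: x = 8
step 11: x = 61
step 12: x = 2
step 13: x = 13
step 14: x = 32
The first disagreement with the transcript is at step 8, where the value should be x = 62.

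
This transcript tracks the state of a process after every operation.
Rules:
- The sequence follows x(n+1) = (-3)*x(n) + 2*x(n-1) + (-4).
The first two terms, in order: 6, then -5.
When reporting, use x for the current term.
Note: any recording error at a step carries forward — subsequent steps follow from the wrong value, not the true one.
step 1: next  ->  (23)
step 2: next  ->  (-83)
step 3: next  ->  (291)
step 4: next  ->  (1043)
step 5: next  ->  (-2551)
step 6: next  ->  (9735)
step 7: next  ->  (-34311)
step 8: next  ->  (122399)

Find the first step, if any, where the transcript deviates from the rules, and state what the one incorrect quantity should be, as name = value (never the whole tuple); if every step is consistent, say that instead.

Recomputing the run from the initial state:
step 1: x = 23
step 2: x = -83
step 3: x = 291
step 4: x = -1043
step 5: x = 3707
step 6: x = -13211
step 7: x = 47043
step 8: x = -167555
The first disagreement with the transcript is at step 4, where the value should be x = -1043.

step 4, x = -1043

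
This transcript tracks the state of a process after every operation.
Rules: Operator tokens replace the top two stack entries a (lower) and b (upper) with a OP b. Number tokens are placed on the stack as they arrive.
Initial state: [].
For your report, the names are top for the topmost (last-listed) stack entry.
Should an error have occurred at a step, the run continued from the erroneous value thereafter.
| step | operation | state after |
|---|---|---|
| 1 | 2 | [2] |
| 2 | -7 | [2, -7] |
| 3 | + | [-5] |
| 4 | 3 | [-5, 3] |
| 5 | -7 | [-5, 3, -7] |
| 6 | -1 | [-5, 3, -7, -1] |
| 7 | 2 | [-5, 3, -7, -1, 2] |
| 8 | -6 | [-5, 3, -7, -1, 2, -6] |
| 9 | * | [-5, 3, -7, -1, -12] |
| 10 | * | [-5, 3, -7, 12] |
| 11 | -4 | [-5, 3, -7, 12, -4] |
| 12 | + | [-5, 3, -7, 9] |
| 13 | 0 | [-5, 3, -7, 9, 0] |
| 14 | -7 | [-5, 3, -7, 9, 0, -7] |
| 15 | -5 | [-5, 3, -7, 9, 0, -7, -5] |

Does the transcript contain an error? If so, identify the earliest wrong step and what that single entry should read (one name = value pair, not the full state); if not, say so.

step 1: push 2: top = 2 -> consistent with the transcript
step 2: push -7: top = -7 -> consistent with the transcript
step 3: 2 + -7 = -5 -> consistent with the transcript
step 4: push 3: top = 3 -> consistent with the transcript
step 5: push -7: top = -7 -> agrees with the transcript
step 6: push -1: top = -1 -> in agreement
step 7: push 2: top = 2 -> same as recorded
step 8: push -6: top = -6 -> exactly as logged
step 9: 2 * -6 = -12 -> confirmed correct
step 10: -1 * -12 = 12 -> no discrepancy
step 11: push -4: top = -4 -> in agreement
step 12: 12 + -4 = 8 -> the recorded entry deviates here
The audit stops at step 12: the recorded entry is wrong and should be top = 8.

step 12, top = 8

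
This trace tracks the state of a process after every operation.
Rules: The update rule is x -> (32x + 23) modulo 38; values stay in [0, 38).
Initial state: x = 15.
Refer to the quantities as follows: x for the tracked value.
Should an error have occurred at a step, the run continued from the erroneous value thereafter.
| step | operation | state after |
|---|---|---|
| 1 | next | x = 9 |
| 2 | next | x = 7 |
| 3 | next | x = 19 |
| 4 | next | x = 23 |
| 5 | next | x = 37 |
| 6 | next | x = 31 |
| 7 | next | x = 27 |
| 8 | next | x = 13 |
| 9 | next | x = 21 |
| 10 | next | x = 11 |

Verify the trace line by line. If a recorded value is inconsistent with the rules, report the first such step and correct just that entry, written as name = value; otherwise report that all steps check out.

Recomputing the run from the initial state:
step 1: x = 9
step 2: x = 7
step 3: x = 19
step 4: x = 23
step 5: x = 37
step 6: x = 29
step 7: x = 1
step 8: x = 17
step 9: x = 35
step 10: x = 3
The first disagreement with the trace is at step 6, where the value should be x = 29.

step 6, x = 29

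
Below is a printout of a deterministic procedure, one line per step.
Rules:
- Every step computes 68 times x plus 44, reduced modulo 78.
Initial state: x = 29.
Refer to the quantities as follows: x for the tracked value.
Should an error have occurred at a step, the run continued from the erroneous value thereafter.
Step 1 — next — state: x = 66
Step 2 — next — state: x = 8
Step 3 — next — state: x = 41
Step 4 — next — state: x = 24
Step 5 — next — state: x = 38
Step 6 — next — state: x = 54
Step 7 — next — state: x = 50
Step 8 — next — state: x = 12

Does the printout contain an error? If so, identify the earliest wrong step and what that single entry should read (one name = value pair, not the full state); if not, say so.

step 3, x = 42

Recomputing the run from the initial state:
step 1: x = 66
step 2: x = 8
step 3: x = 42
step 4: x = 14
step 5: x = 60
step 6: x = 68
step 7: x = 66
step 8: x = 8
The first disagreement with the printout is at step 3, where the value should be x = 42.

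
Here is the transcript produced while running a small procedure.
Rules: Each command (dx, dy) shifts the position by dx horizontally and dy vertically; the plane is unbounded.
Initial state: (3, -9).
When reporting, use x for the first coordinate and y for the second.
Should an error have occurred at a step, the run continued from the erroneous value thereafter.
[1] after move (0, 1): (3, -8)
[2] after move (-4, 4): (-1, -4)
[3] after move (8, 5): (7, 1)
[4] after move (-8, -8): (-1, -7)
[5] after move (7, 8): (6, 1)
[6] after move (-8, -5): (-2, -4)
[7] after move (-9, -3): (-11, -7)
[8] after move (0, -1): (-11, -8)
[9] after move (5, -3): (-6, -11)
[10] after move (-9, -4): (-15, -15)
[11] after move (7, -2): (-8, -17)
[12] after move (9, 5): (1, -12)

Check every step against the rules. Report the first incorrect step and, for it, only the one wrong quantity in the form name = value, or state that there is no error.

step 1: x = 3 + (0) = 3, y = -9 + (1) = -8 -> verified
step 2: x = 3 + (-4) = -1, y = -8 + (4) = -4 -> consistent with the transcript
step 3: x = -1 + (8) = 7, y = -4 + (5) = 1 -> confirmed correct
step 4: x = 7 + (-8) = -1, y = 1 + (-8) = -7 -> agrees with the transcript
step 5: x = -1 + (7) = 6, y = -7 + (8) = 1 -> verified
step 6: x = 6 + (-8) = -2, y = 1 + (-5) = -4 -> verified
step 7: x = -2 + (-9) = -11, y = -4 + (-3) = -7 -> checks out
step 8: x = -11 + (0) = -11, y = -7 + (-1) = -8 -> confirmed correct
step 9: x = -11 + (5) = -6, y = -8 + (-3) = -11 -> confirmed correct
step 10: x = -6 + (-9) = -15, y = -11 + (-4) = -15 -> checks out
step 11: x = -15 + (7) = -8, y = -15 + (-2) = -17 -> agrees with the transcript
step 12: x = -8 + (9) = 1, y = -17 + (5) = -12 -> same as recorded
No step deviates from the rules.

no error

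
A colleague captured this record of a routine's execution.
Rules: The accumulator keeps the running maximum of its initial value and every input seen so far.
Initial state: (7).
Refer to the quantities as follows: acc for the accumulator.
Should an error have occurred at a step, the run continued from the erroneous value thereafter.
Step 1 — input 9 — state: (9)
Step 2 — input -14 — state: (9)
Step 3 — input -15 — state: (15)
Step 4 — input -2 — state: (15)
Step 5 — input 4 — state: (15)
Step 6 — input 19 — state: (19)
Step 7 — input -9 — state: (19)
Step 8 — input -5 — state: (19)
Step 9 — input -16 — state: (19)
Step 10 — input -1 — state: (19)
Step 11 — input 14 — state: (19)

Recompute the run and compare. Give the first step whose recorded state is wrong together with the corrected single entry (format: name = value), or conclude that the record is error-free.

step 3, acc = 9

Recomputing the run from the initial state:
step 1: acc = 9
step 2: acc = 9
step 3: acc = 9
step 4: acc = 9
step 5: acc = 9
step 6: acc = 19
step 7: acc = 19
step 8: acc = 19
step 9: acc = 19
step 10: acc = 19
step 11: acc = 19
The first disagreement with the record is at step 3, where the value should be acc = 9.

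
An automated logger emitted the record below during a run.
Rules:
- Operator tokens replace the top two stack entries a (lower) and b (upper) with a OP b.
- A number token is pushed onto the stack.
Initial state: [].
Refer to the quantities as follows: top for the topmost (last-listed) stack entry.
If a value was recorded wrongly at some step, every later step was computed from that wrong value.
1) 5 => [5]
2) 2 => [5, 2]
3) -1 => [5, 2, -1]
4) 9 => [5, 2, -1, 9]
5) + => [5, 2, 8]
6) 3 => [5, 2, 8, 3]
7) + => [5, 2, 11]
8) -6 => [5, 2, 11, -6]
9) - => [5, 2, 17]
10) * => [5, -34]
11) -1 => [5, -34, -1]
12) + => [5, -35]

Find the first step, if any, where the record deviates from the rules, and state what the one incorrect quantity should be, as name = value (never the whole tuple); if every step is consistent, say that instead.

step 10, top = 34

Recomputing the run from the initial state:
step 1: [5]
step 2: [5, 2]
step 3: [5, 2, -1]
step 4: [5, 2, -1, 9]
step 5: [5, 2, 8]
step 6: [5, 2, 8, 3]
step 7: [5, 2, 11]
step 8: [5, 2, 11, -6]
step 9: [5, 2, 17]
step 10: [5, 34]
step 11: [5, 34, -1]
step 12: [5, 33]
The first disagreement with the record is at step 10, where the value should be top = 34.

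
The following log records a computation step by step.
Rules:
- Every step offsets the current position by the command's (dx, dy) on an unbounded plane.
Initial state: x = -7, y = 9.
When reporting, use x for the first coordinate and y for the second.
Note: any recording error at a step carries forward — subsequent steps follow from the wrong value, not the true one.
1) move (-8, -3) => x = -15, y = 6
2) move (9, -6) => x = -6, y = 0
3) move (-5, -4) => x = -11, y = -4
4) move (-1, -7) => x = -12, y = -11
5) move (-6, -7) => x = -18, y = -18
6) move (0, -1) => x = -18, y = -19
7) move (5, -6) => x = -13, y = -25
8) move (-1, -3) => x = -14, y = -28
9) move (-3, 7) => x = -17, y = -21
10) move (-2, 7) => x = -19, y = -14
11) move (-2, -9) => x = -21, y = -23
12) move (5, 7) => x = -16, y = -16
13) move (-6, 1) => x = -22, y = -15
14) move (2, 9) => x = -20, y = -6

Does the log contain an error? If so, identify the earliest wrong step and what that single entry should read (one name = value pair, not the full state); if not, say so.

1. x = -7 + (-8) = -15, y = 9 + (-3) = 6 (consistent with the log)
2. x = -15 + (9) = -6, y = 6 + (-6) = 0 (checks out)
3. x = -6 + (-5) = -11, y = 0 + (-4) = -4 (no discrepancy)
4. x = -11 + (-1) = -12, y = -4 + (-7) = -11 (confirmed correct)
5. x = -12 + (-6) = -18, y = -11 + (-7) = -18 (exactly as logged)
6. x = -18 + (0) = -18, y = -18 + (-1) = -19 (same as recorded)
7. x = -18 + (5) = -13, y = -19 + (-6) = -25 (consistent with the log)
8. x = -13 + (-1) = -14, y = -25 + (-3) = -28 (in agreement)
9. x = -14 + (-3) = -17, y = -28 + (7) = -21 (agrees with the log)
10. x = -17 + (-2) = -19, y = -21 + (7) = -14 (confirmed correct)
11. x = -19 + (-2) = -21, y = -14 + (-9) = -23 (confirmed correct)
12. x = -21 + (5) = -16, y = -23 + (7) = -16 (exactly as logged)
13. x = -16 + (-6) = -22, y = -16 + (1) = -15 (verified)
14. x = -22 + (2) = -20, y = -15 + (9) = -6 (checks out)
The whole run recomputes cleanly — no discrepancies.

no error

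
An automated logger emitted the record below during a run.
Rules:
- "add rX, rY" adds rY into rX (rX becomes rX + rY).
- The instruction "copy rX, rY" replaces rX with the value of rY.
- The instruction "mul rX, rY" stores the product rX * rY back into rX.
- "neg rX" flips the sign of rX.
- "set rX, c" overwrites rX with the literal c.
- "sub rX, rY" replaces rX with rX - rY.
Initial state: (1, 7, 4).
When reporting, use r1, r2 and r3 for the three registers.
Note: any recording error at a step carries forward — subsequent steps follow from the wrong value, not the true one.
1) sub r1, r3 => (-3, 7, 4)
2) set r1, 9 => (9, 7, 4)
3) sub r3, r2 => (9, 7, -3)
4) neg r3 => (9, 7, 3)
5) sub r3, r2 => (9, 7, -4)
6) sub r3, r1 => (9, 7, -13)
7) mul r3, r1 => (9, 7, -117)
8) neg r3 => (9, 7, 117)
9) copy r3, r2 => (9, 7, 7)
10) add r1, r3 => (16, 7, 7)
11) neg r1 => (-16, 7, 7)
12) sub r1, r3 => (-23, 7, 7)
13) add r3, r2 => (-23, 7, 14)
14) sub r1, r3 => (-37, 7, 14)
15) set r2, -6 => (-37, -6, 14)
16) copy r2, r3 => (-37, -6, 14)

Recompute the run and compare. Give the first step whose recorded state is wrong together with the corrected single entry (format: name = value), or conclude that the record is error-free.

step 16, r2 = 14

Step 1: r1 = 1 - 4 = -3 — same as recorded.
Step 2: r1 = 9 — confirmed correct.
Step 3: r3 = 4 - 7 = -3 — confirmed correct.
Step 4: r3 = -(-3) = 3 — agrees with the record.
Step 5: r3 = 3 - 7 = -4 — agrees with the record.
Step 6: r3 = -4 - 9 = -13 — consistent with the record.
Step 7: r3 = -13 * 9 = -117 — checks out.
Step 8: r3 = -(-117) = 117 — checks out.
Step 9: r3 = 7 — in agreement.
Step 10: r1 = 9 + 7 = 16 — verified.
Step 11: r1 = -(16) = -16 — same as recorded.
Step 12: r1 = -16 - 7 = -23 — verified.
Step 13: r3 = 7 + 7 = 14 — consistent with the record.
Step 14: r1 = -23 - 14 = -37 — verified.
Step 15: r2 = -6 — verified.
Step 16: r2 = 14 — the record has a different value.
Step 16 is the first one off; corrected, r2 = 14.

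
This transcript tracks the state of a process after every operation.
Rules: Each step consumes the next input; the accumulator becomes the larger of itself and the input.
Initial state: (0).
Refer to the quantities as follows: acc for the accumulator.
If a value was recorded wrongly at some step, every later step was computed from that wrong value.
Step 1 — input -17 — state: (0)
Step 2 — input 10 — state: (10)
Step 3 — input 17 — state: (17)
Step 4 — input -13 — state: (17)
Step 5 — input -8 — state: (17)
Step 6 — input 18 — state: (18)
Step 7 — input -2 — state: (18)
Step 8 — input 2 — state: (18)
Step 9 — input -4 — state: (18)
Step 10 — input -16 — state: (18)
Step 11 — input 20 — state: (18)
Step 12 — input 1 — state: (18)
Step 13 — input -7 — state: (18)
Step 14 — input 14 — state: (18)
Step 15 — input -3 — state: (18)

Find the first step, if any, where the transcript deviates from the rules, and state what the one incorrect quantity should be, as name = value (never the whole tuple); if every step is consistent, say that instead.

Recomputing the run from the initial state:
step 1: acc = 0
step 2: acc = 10
step 3: acc = 17
step 4: acc = 17
step 5: acc = 17
step 6: acc = 18
step 7: acc = 18
step 8: acc = 18
step 9: acc = 18
step 10: acc = 18
step 11: acc = 20
step 12: acc = 20
step 13: acc = 20
step 14: acc = 20
step 15: acc = 20
The first disagreement with the transcript is at step 11, where the value should be acc = 20.

step 11, acc = 20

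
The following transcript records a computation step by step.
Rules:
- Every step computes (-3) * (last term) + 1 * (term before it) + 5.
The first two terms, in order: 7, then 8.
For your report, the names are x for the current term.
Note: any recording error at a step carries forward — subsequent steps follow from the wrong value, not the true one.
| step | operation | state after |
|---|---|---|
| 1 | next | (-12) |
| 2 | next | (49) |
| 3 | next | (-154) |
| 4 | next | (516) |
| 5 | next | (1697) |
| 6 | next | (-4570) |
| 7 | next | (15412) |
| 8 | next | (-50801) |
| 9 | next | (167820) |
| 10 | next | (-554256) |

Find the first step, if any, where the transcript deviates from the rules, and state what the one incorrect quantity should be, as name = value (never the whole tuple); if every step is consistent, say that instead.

step 1: x = -3*(8) + (1)*(7) + (5) = -12 -> consistent with the transcript
step 2: x = -3*(-12) + (1)*(8) + (5) = 49 -> agrees with the transcript
step 3: x = -3*(49) + (1)*(-12) + (5) = -154 -> confirmed correct
step 4: x = -3*(-154) + (1)*(49) + (5) = 516 -> verified
step 5: x = -3*(516) + (1)*(-154) + (5) = -1697 -> the entry is off here
The earliest wrong entry is at step 5: it should read x = -1697.

step 5, x = -1697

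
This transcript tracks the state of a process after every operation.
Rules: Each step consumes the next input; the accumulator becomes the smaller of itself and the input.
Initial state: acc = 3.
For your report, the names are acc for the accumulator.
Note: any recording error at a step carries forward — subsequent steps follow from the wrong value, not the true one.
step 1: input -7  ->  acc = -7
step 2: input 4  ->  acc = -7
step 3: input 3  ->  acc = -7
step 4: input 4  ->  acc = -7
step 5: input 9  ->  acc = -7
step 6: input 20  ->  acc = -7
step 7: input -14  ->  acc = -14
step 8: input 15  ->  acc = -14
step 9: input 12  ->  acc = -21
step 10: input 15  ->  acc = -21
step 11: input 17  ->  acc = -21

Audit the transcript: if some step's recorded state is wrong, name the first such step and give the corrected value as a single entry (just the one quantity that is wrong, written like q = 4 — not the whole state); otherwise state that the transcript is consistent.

Step 1: acc = min(3, -7) = -7 — exactly as logged.
Step 2: acc = min(-7, 4) = -7 — consistent with the transcript.
Step 3: acc = min(-7, 3) = -7 — in agreement.
Step 4: acc = min(-7, 4) = -7 — in agreement.
Step 5: acc = min(-7, 9) = -7 — consistent with the transcript.
Step 6: acc = min(-7, 20) = -7 — verified.
Step 7: acc = min(-7, -14) = -14 — verified.
Step 8: acc = min(-14, 15) = -14 — verified.
Step 9: acc = min(-14, 12) = -14 — the recorded entry deviates here.
That makes step 9 the first incorrect line — acc = -14 is what it should show.

step 9, acc = -14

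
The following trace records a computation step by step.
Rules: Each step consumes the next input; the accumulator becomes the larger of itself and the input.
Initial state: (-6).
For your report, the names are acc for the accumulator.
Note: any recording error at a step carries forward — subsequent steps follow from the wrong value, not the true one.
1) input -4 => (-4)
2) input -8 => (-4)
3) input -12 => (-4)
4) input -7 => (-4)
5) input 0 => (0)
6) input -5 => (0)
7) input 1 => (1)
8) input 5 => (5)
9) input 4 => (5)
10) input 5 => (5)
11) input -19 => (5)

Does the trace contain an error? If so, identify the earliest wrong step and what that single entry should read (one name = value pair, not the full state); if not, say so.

Recomputing the run from the initial state:
step 1: acc = -4
step 2: acc = -4
step 3: acc = -4
step 4: acc = -4
step 5: acc = 0
step 6: acc = 0
step 7: acc = 1
step 8: acc = 5
step 9: acc = 5
step 10: acc = 5
step 11: acc = 5
This matches the trace at every step.

no error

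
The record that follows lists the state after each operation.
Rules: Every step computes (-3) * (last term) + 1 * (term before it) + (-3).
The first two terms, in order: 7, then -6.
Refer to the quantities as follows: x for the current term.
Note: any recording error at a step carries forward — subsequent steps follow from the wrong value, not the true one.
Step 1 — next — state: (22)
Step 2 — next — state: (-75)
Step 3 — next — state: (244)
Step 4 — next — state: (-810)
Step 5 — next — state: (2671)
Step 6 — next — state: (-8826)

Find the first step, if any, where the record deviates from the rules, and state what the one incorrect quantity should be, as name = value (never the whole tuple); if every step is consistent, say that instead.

Step 1: x = -3*(-6) + (1)*(7) + (-3) = 22 — same as recorded.
Step 2: x = -3*(22) + (1)*(-6) + (-3) = -75 — exactly as logged.
Step 3: x = -3*(-75) + (1)*(22) + (-3) = 244 — verified.
Step 4: x = -3*(244) + (1)*(-75) + (-3) = -810 — in agreement.
Step 5: x = -3*(-810) + (1)*(244) + (-3) = 2671 — matches.
Step 6: x = -3*(2671) + (1)*(-810) + (-3) = -8826 — no discrepancy.
All entries verified; no error found.

no error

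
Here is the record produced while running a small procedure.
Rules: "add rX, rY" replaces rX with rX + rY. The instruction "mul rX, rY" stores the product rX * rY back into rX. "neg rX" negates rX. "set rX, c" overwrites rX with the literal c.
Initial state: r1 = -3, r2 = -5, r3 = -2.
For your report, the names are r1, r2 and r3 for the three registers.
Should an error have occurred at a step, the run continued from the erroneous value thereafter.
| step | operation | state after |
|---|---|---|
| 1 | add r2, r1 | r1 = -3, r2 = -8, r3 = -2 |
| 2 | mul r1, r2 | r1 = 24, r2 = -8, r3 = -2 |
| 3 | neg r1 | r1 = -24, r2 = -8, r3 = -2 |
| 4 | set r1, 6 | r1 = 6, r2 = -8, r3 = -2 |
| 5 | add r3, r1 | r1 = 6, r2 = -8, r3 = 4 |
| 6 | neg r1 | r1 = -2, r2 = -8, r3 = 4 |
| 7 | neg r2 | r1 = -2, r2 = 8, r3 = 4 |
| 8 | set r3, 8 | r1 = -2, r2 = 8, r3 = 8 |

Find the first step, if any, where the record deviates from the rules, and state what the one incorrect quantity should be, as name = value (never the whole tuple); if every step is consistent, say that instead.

step 6, r1 = -6

Recomputing the run from the initial state:
step 1: r1 = -3, r2 = -8, r3 = -2
step 2: r1 = 24, r2 = -8, r3 = -2
step 3: r1 = -24, r2 = -8, r3 = -2
step 4: r1 = 6, r2 = -8, r3 = -2
step 5: r1 = 6, r2 = -8, r3 = 4
step 6: r1 = -6, r2 = -8, r3 = 4
step 7: r1 = -6, r2 = 8, r3 = 4
step 8: r1 = -6, r2 = 8, r3 = 8
The first disagreement with the record is at step 6, where the value should be r1 = -6.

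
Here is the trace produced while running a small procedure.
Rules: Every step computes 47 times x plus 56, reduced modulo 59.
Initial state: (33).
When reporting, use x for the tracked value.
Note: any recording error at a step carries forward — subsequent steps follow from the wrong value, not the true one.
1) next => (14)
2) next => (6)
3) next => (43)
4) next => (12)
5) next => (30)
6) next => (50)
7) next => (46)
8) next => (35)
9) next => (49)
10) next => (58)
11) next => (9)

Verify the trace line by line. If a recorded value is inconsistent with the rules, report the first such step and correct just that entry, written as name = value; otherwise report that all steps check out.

no error

step 1: x = (47*33 + 56) mod 59 = 14 -> checks out
step 2: x = (47*14 + 56) mod 59 = 6 -> agrees with the trace
step 3: x = (47*6 + 56) mod 59 = 43 -> verified
step 4: x = (47*43 + 56) mod 59 = 12 -> verified
step 5: x = (47*12 + 56) mod 59 = 30 -> exactly as logged
step 6: x = (47*30 + 56) mod 59 = 50 -> no discrepancy
step 7: x = (47*50 + 56) mod 59 = 46 -> exactly as logged
step 8: x = (47*46 + 56) mod 59 = 35 -> confirmed correct
step 9: x = (47*35 + 56) mod 59 = 49 -> verified
step 10: x = (47*49 + 56) mod 59 = 58 -> in agreement
step 11: x = (47*58 + 56) mod 59 = 9 -> agrees with the trace
All entries verified; no error found.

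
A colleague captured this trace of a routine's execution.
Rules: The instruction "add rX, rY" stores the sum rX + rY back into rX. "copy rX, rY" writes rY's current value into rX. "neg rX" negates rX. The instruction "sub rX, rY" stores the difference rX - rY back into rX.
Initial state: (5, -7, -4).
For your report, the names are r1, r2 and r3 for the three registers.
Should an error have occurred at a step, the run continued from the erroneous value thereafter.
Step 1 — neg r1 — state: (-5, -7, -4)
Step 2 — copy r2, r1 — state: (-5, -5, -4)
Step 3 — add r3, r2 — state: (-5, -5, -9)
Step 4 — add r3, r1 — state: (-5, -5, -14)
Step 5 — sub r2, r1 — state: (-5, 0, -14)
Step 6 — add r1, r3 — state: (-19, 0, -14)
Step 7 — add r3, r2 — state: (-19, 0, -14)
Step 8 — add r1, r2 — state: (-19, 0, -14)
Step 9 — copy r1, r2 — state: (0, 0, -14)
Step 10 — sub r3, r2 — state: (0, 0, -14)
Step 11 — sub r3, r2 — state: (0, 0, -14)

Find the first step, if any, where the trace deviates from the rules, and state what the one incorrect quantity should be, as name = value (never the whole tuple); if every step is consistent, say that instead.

Recomputing the run from the initial state:
step 1: r1 = -5, r2 = -7, r3 = -4
step 2: r1 = -5, r2 = -5, r3 = -4
step 3: r1 = -5, r2 = -5, r3 = -9
step 4: r1 = -5, r2 = -5, r3 = -14
step 5: r1 = -5, r2 = 0, r3 = -14
step 6: r1 = -19, r2 = 0, r3 = -14
step 7: r1 = -19, r2 = 0, r3 = -14
step 8: r1 = -19, r2 = 0, r3 = -14
step 9: r1 = 0, r2 = 0, r3 = -14
step 10: r1 = 0, r2 = 0, r3 = -14
step 11: r1 = 0, r2 = 0, r3 = -14
This matches the trace at every step.

no error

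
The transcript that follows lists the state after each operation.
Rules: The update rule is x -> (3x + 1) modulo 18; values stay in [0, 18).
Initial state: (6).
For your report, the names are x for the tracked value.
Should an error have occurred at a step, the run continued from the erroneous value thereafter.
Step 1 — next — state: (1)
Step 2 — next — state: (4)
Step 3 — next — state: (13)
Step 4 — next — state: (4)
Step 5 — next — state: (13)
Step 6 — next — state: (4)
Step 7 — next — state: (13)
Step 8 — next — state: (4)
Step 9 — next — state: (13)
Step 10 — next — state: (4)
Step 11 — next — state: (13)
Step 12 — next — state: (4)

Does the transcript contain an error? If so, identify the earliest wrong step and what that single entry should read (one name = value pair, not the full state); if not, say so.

no error

Recomputing the run from the initial state:
step 1: x = 1
step 2: x = 4
step 3: x = 13
step 4: x = 4
step 5: x = 13
step 6: x = 4
step 7: x = 13
step 8: x = 4
step 9: x = 13
step 10: x = 4
step 11: x = 13
step 12: x = 4
This matches the transcript at every step.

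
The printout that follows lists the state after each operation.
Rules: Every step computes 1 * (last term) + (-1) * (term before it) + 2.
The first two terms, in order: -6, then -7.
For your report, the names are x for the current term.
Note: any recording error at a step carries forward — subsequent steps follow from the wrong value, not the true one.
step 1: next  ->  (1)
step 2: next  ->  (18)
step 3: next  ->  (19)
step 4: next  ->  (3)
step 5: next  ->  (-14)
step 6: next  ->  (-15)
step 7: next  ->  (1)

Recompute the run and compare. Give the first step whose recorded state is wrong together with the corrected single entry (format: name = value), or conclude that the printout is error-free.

step 2, x = 10

Recomputing the run from the initial state:
step 1: x = 1
step 2: x = 10
step 3: x = 11
step 4: x = 3
step 5: x = -6
step 6: x = -7
step 7: x = 1
The first disagreement with the printout is at step 2, where the value should be x = 10.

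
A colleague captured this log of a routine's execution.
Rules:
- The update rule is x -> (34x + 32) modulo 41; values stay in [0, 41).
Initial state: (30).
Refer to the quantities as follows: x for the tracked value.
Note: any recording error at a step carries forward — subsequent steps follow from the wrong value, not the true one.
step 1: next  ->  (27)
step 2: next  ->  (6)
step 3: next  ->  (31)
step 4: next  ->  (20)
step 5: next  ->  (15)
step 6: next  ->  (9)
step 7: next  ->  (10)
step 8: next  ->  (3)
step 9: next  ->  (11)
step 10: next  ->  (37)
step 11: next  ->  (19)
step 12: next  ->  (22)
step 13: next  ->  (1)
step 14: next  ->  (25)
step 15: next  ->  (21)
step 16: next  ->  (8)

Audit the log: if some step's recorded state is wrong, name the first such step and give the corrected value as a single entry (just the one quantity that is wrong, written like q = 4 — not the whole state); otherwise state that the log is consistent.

step 2, x = 7

1. x = (34*30 + 32) mod 41 = 27 (exactly as logged)
2. x = (34*27 + 32) mod 41 = 7 (first mismatch against the log)
Conclusion: step 2 carries the first error; the entry should be x = 7.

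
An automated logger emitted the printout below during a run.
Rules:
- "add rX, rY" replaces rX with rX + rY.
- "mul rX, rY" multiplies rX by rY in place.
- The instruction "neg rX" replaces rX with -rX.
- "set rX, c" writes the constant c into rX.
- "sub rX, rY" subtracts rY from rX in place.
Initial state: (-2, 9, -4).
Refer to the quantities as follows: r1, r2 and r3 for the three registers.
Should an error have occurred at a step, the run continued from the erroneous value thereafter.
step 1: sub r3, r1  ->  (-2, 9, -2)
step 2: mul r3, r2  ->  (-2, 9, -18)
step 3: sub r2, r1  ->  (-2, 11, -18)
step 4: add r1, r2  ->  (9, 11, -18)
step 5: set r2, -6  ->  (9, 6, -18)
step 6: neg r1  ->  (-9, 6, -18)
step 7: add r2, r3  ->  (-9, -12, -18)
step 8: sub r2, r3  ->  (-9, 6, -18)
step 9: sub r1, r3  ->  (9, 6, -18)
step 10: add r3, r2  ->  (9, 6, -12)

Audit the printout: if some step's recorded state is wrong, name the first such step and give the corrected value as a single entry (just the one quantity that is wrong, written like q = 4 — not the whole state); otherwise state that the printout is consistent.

Step 1: r3 = -4 - -2 = -2 — agrees with the printout.
Step 2: r3 = -2 * 9 = -18 — no discrepancy.
Step 3: r2 = 9 - -2 = 11 — no discrepancy.
Step 4: r1 = -2 + 11 = 9 — checks out.
Step 5: r2 = -6 — not what was recorded.
First incorrect step: 5; the correct value is r2 = -6.

step 5, r2 = -6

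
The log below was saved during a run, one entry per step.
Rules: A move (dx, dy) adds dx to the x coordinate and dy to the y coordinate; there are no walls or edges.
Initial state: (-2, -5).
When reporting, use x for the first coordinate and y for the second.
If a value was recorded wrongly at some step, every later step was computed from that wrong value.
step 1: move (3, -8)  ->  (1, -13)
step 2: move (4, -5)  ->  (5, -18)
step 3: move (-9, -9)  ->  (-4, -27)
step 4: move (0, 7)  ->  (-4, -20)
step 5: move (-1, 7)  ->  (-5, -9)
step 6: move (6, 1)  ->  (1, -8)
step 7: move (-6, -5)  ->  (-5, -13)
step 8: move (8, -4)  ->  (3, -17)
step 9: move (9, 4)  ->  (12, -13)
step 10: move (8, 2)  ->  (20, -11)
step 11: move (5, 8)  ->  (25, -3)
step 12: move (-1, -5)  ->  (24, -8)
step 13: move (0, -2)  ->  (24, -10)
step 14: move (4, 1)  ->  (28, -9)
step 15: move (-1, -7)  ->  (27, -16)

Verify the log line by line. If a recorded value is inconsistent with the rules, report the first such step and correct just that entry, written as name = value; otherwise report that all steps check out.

step 5, y = -13

1. x = -2 + (3) = 1, y = -5 + (-8) = -13 (in agreement)
2. x = 1 + (4) = 5, y = -13 + (-5) = -18 (agrees with the log)
3. x = 5 + (-9) = -4, y = -18 + (-9) = -27 (agrees with the log)
4. x = -4 + (0) = -4, y = -27 + (7) = -20 (agrees with the log)
5. x = -4 + (-1) = -5, y = -20 + (7) = -13 (the entry is off here)
So the first discrepancy is step 5, where the right value is y = -13.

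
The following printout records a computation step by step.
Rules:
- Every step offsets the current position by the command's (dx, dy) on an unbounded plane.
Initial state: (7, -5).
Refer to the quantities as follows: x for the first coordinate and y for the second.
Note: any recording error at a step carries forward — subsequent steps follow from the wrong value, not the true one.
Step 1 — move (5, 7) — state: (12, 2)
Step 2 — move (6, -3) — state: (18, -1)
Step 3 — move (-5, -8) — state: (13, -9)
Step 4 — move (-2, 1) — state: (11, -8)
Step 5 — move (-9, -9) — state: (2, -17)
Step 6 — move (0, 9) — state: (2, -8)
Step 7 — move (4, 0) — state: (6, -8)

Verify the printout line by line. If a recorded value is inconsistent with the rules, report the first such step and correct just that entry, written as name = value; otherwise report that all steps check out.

step 1: x = 7 + (5) = 12, y = -5 + (7) = 2 -> same as recorded
step 2: x = 12 + (6) = 18, y = 2 + (-3) = -1 -> exactly as logged
step 3: x = 18 + (-5) = 13, y = -1 + (-8) = -9 -> exactly as logged
step 4: x = 13 + (-2) = 11, y = -9 + (1) = -8 -> checks out
step 5: x = 11 + (-9) = 2, y = -8 + (-9) = -17 -> agrees with the printout
step 6: x = 2 + (0) = 2, y = -17 + (9) = -8 -> checks out
step 7: x = 2 + (4) = 6, y = -8 + (0) = -8 -> consistent with the printout
All steps check out; nothing to correct.

no error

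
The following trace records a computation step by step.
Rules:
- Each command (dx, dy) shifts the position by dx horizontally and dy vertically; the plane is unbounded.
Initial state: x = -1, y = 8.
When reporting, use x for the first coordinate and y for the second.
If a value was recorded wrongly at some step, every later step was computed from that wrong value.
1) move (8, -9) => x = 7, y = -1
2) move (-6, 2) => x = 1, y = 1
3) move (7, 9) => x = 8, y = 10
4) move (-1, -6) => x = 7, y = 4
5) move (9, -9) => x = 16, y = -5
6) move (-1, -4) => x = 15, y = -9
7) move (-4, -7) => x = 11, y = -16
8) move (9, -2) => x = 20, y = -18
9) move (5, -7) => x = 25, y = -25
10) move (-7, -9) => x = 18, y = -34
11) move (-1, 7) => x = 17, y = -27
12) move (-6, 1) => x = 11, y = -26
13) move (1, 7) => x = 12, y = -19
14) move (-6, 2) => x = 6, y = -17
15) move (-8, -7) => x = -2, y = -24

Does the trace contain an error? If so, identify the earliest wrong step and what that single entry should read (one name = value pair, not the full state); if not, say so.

Recomputing the run from the initial state:
step 1: x = 7, y = -1
step 2: x = 1, y = 1
step 3: x = 8, y = 10
step 4: x = 7, y = 4
step 5: x = 16, y = -5
step 6: x = 15, y = -9
step 7: x = 11, y = -16
step 8: x = 20, y = -18
step 9: x = 25, y = -25
step 10: x = 18, y = -34
step 11: x = 17, y = -27
step 12: x = 11, y = -26
step 13: x = 12, y = -19
step 14: x = 6, y = -17
step 15: x = -2, y = -24
This matches the trace at every step.

no error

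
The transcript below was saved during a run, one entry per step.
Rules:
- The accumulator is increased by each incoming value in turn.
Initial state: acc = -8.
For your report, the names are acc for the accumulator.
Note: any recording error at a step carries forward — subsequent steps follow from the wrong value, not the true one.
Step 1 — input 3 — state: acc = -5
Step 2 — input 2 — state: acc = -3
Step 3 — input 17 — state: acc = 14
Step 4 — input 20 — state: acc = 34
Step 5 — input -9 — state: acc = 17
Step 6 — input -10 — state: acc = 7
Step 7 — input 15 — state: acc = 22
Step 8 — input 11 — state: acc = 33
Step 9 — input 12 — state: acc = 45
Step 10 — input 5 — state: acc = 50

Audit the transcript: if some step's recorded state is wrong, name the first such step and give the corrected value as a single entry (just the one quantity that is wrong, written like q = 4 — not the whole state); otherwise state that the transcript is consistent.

Recomputing the run from the initial state:
step 1: acc = -5
step 2: acc = -3
step 3: acc = 14
step 4: acc = 34
step 5: acc = 25
step 6: acc = 15
step 7: acc = 30
step 8: acc = 41
step 9: acc = 53
step 10: acc = 58
The first disagreement with the transcript is at step 5, where the value should be acc = 25.

step 5, acc = 25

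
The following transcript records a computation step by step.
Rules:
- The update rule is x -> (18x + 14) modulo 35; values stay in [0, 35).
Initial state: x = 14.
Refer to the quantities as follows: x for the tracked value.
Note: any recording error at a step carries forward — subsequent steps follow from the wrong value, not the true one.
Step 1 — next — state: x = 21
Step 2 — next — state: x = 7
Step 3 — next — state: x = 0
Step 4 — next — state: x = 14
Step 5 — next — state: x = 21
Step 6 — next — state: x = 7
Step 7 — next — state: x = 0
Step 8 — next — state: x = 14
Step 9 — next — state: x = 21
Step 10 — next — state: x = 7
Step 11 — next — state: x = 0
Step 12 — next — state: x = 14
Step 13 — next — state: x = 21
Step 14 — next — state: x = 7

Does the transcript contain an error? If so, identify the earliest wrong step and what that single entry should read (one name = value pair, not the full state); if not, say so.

Recomputing the run from the initial state:
step 1: x = 21
step 2: x = 7
step 3: x = 0
step 4: x = 14
step 5: x = 21
step 6: x = 7
step 7: x = 0
step 8: x = 14
step 9: x = 21
step 10: x = 7
step 11: x = 0
step 12: x = 14
step 13: x = 21
step 14: x = 7
This matches the transcript at every step.

no error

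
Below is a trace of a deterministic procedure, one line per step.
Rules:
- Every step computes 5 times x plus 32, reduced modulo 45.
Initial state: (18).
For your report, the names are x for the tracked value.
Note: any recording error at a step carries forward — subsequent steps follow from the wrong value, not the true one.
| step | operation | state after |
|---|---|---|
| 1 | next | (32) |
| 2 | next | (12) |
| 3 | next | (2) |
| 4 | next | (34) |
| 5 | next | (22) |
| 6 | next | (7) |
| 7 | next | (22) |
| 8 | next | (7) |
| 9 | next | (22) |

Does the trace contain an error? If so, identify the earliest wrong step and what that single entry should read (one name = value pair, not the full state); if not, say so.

step 4, x = 42

step 1: x = (5*18 + 32) mod 45 = 32 -> in agreement
step 2: x = (5*32 + 32) mod 45 = 12 -> same as recorded
step 3: x = (5*12 + 32) mod 45 = 2 -> same as recorded
step 4: x = (5*2 + 32) mod 45 = 42 -> this is not what the trace shows
The audit stops at step 4: the recorded entry is wrong and should be x = 42.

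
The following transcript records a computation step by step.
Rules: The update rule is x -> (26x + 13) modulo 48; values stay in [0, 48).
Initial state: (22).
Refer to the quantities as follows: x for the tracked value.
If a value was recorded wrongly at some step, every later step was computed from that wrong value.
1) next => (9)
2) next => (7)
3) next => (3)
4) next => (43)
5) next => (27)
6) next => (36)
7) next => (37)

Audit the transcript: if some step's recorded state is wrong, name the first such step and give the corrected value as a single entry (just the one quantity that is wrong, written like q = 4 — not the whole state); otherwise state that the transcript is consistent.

Recomputing the run from the initial state:
step 1: x = 9
step 2: x = 7
step 3: x = 3
step 4: x = 43
step 5: x = 27
step 6: x = 43
step 7: x = 27
The first disagreement with the transcript is at step 6, where the value should be x = 43.

step 6, x = 43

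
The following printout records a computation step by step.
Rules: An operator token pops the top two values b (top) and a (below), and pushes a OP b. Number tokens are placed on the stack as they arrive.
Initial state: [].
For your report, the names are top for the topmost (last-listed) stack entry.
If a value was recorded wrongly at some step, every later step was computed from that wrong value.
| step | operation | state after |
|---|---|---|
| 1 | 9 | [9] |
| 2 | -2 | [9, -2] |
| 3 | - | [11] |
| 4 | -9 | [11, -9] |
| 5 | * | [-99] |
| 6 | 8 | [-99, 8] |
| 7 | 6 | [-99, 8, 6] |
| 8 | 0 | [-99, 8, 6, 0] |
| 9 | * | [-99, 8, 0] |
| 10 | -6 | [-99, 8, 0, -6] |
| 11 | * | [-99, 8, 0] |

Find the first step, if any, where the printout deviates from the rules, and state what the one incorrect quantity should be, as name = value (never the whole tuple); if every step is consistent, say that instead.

no error

Recomputing the run from the initial state:
step 1: [9]
step 2: [9, -2]
step 3: [11]
step 4: [11, -9]
step 5: [-99]
step 6: [-99, 8]
step 7: [-99, 8, 6]
step 8: [-99, 8, 6, 0]
step 9: [-99, 8, 0]
step 10: [-99, 8, 0, -6]
step 11: [-99, 8, 0]
This matches the printout at every step.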